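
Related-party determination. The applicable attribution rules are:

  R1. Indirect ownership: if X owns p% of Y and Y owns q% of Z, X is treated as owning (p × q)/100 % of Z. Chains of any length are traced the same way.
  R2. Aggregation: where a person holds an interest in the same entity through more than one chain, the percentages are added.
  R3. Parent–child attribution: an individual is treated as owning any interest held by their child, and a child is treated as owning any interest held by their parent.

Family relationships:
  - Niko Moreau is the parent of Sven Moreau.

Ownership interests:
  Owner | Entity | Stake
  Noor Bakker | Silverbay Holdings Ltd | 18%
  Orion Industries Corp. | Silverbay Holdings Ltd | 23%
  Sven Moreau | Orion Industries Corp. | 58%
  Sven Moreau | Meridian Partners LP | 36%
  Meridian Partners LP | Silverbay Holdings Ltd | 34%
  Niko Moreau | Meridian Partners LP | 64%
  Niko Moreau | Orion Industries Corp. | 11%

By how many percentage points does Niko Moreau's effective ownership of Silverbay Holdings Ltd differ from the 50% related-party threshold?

By parent–child attribution (R3), Niko Moreau is treated as also owning Sven Moreau's interest in Meridian Partners LP, giving 64% + 36% = 100%.
By parent–child attribution (R3), Niko Moreau is treated as also owning Sven Moreau's interest in Orion Industries Corp, giving 11% + 58% = 69%.
Chain via Meridian Partners LP (R1): 100% × 34% = 34% of Silverbay Holdings Ltd.
Chain via Orion Industries Corp. (R1): 69% × 23% = 15.87% of Silverbay Holdings Ltd.
Aggregating (R2): 34% + 15.87% = 49.87%.
49.87% falls short of the 50% threshold by 0.13 percentage points.

0.13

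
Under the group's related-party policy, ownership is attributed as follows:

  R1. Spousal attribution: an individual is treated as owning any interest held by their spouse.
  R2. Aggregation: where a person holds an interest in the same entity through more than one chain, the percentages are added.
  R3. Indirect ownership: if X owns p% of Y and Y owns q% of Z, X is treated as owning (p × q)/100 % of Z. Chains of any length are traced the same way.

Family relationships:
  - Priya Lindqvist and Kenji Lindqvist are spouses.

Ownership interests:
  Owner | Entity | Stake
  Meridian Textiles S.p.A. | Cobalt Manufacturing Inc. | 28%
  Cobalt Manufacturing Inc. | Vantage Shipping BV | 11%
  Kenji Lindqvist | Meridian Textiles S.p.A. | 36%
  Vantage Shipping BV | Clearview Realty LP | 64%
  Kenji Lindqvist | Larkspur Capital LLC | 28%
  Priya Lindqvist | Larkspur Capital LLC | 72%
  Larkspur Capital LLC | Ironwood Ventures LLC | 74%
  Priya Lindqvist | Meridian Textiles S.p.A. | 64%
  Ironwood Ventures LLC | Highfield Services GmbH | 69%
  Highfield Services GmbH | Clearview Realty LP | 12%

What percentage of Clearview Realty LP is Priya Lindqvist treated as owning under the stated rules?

8.0984%

By spousal attribution (R1), Priya Lindqvist is treated as also owning Kenji Lindqvist's interest in Larkspur Capital LLC, giving 72% + 28% = 100%.
By spousal attribution (R1), Priya Lindqvist is treated as also owning Kenji Lindqvist's interest in Meridian Textiles S.p.A, giving 64% + 36% = 100%.
Chain via Larkspur Capital LLC → Ironwood Ventures LLC → Highfield Services GmbH (R3): 100% × 74% × 69% × 12% = 6.1272% of Clearview Realty LP.
Chain via Meridian Textiles S.p.A. → Cobalt Manufacturing Inc. → Vantage Shipping BV (R3): 100% × 28% × 11% × 64% = 1.9712% of Clearview Realty LP.
Aggregating (R2): 6.1272% + 1.9712% = 8.0984%.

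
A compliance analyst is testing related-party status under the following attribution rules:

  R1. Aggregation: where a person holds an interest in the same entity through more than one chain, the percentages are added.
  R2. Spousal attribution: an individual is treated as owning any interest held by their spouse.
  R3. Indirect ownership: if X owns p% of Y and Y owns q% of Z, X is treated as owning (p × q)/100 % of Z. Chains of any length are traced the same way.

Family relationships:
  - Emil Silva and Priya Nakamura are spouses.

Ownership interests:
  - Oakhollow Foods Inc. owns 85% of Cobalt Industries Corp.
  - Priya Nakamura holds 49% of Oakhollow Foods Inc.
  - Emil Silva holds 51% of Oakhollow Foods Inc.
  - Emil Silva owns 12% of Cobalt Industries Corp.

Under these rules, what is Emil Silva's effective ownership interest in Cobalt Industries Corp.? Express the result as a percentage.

97%

By spousal attribution (R2), Emil Silva is treated as also owning Priya Nakamura's interest in Oakhollow Foods Inc, giving 51% + 49% = 100%.
Chain via Oakhollow Foods Inc. (R3): 100% × 85% = 85% of Cobalt Industries Corp.
Direct interest in Cobalt Industries Corp: 12%.
Aggregating (R1): 85% + 12% = 97%.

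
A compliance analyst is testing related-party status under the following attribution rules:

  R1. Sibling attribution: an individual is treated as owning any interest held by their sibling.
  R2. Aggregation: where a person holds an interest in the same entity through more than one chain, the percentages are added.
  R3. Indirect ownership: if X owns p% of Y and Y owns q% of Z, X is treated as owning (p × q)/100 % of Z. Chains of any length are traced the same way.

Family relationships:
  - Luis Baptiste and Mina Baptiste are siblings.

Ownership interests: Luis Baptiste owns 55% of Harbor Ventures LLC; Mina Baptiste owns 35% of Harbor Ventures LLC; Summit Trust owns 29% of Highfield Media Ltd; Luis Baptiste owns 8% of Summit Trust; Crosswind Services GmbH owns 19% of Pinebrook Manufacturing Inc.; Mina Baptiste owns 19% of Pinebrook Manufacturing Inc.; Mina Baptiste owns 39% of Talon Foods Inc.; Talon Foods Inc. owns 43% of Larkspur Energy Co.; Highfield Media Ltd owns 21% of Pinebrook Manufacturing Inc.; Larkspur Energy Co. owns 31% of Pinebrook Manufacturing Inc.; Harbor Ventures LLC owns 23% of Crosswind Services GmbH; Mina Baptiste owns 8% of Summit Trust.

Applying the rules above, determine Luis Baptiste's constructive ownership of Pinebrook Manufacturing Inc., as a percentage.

By sibling attribution (R1), Luis Baptiste is treated as also owning Mina Baptiste's interest in Summit Trust, giving 8% + 8% = 16%.
By sibling attribution (R1), Luis Baptiste is treated as also owning Mina Baptiste's interest in Harbor Ventures LLC, giving 55% + 35% = 90%.
By sibling attribution (R1), Luis Baptiste is treated as owning Mina Baptiste's 39% interest in Talon Foods Inc.
By sibling attribution (R1), Luis Baptiste is treated as owning Mina Baptiste's 19% interest in Pinebrook Manufacturing Inc.
Chain via Summit Trust → Highfield Media Ltd (R3): 16% × 29% × 21% = 0.9744% of Pinebrook Manufacturing Inc.
Chain via Harbor Ventures LLC → Crosswind Services GmbH (R3): 90% × 23% × 19% = 3.933% of Pinebrook Manufacturing Inc.
Chain via Talon Foods Inc. → Larkspur Energy Co. (R3): 39% × 43% × 31% = 5.1987% of Pinebrook Manufacturing Inc.
Direct interest in Pinebrook Manufacturing Inc: 19%.
Aggregating (R2): 0.9744% + 3.933% + 5.1987% + 19% = 29.1061%.

29.1061%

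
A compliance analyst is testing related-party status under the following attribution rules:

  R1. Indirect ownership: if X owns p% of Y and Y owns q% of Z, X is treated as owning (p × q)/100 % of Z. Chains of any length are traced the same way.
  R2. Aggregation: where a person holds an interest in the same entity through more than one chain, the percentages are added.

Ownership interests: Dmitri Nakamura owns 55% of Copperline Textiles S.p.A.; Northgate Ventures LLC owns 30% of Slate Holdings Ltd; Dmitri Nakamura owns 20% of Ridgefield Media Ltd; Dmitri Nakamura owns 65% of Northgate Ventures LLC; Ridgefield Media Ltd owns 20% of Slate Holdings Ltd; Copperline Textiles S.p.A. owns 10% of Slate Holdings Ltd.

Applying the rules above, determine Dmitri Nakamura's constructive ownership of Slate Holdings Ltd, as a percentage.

Chain via Northgate Ventures LLC (R1): 65% × 30% = 19.5% of Slate Holdings Ltd.
Chain via Copperline Textiles S.p.A. (R1): 55% × 10% = 5.5% of Slate Holdings Ltd.
Chain via Ridgefield Media Ltd (R1): 20% × 20% = 4% of Slate Holdings Ltd.
Aggregating (R2): 19.5% + 5.5% + 4% = 29%.

29%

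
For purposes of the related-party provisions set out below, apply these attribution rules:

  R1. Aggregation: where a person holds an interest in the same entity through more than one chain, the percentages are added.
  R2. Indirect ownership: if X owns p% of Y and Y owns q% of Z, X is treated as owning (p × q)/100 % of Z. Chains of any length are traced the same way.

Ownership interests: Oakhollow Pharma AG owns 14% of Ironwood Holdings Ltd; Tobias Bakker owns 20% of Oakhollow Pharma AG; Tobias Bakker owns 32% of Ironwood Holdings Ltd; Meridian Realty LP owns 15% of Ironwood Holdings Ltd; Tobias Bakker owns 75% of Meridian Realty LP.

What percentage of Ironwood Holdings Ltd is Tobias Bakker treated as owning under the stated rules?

Chain via Meridian Realty LP (R2): 75% × 15% = 11.25% of Ironwood Holdings Ltd.
Chain via Oakhollow Pharma AG (R2): 20% × 14% = 2.8% of Ironwood Holdings Ltd.
Direct interest in Ironwood Holdings Ltd: 32%.
Aggregating (R1): 11.25% + 2.8% + 32% = 46.05%.

46.05%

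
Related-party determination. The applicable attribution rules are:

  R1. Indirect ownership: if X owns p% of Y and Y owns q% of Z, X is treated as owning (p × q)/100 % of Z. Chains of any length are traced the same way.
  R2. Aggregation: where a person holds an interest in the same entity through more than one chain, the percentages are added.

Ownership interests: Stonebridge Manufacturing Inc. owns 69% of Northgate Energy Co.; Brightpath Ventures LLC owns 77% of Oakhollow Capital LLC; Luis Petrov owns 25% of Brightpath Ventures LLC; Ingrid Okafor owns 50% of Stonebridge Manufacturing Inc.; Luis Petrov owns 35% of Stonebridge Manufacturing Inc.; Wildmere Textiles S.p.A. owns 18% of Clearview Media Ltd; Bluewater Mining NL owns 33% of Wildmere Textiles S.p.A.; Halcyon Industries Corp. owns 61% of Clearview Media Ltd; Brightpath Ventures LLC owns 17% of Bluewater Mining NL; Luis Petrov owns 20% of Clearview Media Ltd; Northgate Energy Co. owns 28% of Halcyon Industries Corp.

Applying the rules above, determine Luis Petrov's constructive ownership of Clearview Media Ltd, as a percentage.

Chain via Stonebridge Manufacturing Inc. → Northgate Energy Co. → Halcyon Industries Corp. (R1): 35% × 69% × 28% × 61% = 4.12482% of Clearview Media Ltd.
Chain via Brightpath Ventures LLC → Bluewater Mining NL → Wildmere Textiles S.p.A. (R1): 25% × 17% × 33% × 18% = 0.25245% of Clearview Media Ltd.
Direct interest in Clearview Media Ltd: 20%.
Aggregating (R2): 4.12482% + 0.25245% + 20% = 24.37727%.

24.37727%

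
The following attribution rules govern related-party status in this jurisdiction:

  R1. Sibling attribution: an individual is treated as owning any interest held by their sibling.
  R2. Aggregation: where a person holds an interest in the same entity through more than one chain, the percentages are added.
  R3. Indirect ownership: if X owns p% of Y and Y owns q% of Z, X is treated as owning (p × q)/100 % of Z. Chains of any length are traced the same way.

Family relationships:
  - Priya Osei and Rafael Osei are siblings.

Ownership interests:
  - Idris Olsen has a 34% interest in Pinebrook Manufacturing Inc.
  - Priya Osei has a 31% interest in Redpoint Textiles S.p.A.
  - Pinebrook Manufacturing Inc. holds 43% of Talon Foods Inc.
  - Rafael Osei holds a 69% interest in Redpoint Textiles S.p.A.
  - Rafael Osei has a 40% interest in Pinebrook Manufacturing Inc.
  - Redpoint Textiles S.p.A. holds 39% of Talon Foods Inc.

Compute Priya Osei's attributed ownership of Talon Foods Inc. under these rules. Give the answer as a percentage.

56.2%

By sibling attribution (R1), Priya Osei is treated as also owning Rafael Osei's interest in Redpoint Textiles S.p.A, giving 31% + 69% = 100%.
By sibling attribution (R1), Priya Osei is treated as owning Rafael Osei's 40% interest in Pinebrook Manufacturing Inc.
Chain via Redpoint Textiles S.p.A. (R3): 100% × 39% = 39% of Talon Foods Inc.
Chain via Pinebrook Manufacturing Inc. (R3): 40% × 43% = 17.2% of Talon Foods Inc.
Aggregating (R2): 39% + 17.2% = 56.2%.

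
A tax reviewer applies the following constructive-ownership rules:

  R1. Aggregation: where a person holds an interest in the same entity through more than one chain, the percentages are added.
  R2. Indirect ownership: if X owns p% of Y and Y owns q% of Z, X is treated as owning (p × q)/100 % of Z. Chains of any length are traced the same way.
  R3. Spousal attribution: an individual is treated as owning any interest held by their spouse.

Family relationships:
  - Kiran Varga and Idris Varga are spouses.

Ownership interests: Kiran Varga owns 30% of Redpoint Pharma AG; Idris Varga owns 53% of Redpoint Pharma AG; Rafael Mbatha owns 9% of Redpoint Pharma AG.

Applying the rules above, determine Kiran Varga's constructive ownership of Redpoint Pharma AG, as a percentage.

By spousal attribution (R3), Kiran Varga is treated as also owning Idris Varga's interest in Redpoint Pharma AG, giving 30% + 53% = 83%.
Direct interest in Redpoint Pharma AG: 83%.

83%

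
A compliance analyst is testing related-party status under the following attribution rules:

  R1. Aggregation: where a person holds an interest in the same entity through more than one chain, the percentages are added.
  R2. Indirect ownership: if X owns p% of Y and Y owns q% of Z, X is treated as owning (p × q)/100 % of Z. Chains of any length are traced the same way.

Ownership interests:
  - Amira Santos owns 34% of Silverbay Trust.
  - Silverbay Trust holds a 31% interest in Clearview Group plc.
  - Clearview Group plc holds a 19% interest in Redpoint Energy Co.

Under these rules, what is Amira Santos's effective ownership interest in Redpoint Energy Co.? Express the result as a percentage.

2.0026%

Chain via Silverbay Trust → Clearview Group plc (R2): 34% × 31% × 19% = 2.0026% of Redpoint Energy Co.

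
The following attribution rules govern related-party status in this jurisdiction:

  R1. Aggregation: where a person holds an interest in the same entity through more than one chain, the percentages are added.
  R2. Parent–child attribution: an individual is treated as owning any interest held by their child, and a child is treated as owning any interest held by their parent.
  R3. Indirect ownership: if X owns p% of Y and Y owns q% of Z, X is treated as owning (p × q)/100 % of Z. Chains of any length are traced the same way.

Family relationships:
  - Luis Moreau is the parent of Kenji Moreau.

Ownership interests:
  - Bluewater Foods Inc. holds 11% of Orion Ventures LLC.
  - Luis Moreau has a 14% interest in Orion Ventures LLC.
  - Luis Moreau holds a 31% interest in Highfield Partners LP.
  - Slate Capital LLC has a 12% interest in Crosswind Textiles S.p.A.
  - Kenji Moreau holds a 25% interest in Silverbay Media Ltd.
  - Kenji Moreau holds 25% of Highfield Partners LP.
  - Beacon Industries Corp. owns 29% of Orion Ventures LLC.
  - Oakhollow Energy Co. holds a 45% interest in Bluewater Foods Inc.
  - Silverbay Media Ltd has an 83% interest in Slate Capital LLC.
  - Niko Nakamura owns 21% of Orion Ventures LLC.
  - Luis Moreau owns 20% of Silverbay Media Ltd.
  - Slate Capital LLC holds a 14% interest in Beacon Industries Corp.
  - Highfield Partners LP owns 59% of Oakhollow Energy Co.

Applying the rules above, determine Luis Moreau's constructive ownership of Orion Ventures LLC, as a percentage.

By parent–child attribution (R2), Luis Moreau is treated as also owning Kenji Moreau's interest in Highfield Partners LP, giving 31% + 25% = 56%.
By parent–child attribution (R2), Luis Moreau is treated as also owning Kenji Moreau's interest in Silverbay Media Ltd, giving 20% + 25% = 45%.
Chain via Highfield Partners LP → Oakhollow Energy Co. → Bluewater Foods Inc. (R3): 56% × 59% × 45% × 11% = 1.63548% of Orion Ventures LLC.
Chain via Silverbay Media Ltd → Slate Capital LLC → Beacon Industries Corp. (R3): 45% × 83% × 14% × 29% = 1.51641% of Orion Ventures LLC.
Direct interest in Orion Ventures LLC: 14%.
Aggregating (R1): 1.63548% + 1.51641% + 14% = 17.15189%.

17.15189%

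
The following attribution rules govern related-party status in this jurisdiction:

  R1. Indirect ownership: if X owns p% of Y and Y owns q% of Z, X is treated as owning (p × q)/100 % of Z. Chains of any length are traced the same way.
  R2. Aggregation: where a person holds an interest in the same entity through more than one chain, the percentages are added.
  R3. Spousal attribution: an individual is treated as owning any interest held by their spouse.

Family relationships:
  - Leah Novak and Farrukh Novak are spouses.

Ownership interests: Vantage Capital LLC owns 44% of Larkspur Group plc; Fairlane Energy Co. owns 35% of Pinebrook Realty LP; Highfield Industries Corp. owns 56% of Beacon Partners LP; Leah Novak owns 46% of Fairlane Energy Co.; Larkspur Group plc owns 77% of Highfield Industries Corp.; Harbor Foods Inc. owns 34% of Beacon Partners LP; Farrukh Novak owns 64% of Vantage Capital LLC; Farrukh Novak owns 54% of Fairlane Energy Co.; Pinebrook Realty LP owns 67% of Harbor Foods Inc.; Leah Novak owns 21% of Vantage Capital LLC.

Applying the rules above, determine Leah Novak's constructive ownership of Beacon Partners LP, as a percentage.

By spousal attribution (R3), Leah Novak is treated as also owning Farrukh Novak's interest in Vantage Capital LLC, giving 21% + 64% = 85%.
By spousal attribution (R3), Leah Novak is treated as also owning Farrukh Novak's interest in Fairlane Energy Co, giving 46% + 54% = 100%.
Chain via Vantage Capital LLC → Larkspur Group plc → Highfield Industries Corp. (R1): 85% × 44% × 77% × 56% = 16.12688% of Beacon Partners LP.
Chain via Fairlane Energy Co. → Pinebrook Realty LP → Harbor Foods Inc. (R1): 100% × 35% × 67% × 34% = 7.973% of Beacon Partners LP.
Aggregating (R2): 16.12688% + 7.973% = 24.09988%.

24.09988%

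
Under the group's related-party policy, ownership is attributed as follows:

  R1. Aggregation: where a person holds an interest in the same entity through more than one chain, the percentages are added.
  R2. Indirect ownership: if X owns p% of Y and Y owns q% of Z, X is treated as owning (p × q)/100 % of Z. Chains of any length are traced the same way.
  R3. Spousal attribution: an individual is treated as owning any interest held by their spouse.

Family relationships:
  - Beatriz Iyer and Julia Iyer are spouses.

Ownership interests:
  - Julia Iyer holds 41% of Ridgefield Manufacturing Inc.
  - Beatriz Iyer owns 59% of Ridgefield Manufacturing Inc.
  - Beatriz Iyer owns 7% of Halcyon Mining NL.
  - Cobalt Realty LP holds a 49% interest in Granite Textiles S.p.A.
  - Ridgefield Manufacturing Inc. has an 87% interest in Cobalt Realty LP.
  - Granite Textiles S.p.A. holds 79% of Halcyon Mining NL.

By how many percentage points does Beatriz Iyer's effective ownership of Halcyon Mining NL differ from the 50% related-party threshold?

By spousal attribution (R3), Beatriz Iyer is treated as also owning Julia Iyer's interest in Ridgefield Manufacturing Inc, giving 59% + 41% = 100%.
Chain via Ridgefield Manufacturing Inc. → Cobalt Realty LP → Granite Textiles S.p.A. (R2): 100% × 87% × 49% × 79% = 33.6777% of Halcyon Mining NL.
Direct interest in Halcyon Mining NL: 7%.
Aggregating (R1): 33.6777% + 7% = 40.6777%.
40.6777% falls short of the 50% threshold by 9.3223 percentage points.

9.3223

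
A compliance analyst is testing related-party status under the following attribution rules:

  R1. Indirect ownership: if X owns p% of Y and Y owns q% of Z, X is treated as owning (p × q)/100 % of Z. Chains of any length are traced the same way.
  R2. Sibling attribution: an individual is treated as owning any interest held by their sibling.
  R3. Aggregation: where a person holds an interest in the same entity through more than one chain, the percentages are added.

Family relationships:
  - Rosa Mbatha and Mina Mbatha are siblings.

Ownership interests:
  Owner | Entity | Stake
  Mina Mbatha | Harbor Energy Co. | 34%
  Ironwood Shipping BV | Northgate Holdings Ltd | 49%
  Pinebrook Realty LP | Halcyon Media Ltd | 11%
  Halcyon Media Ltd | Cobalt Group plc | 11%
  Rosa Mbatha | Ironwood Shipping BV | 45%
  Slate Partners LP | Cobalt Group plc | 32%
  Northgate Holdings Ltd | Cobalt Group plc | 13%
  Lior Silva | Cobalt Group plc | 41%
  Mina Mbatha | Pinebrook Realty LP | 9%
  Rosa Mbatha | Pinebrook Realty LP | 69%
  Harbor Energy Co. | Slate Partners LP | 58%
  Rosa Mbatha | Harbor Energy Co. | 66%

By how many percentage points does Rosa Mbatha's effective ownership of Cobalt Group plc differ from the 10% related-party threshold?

By sibling attribution (R2), Rosa Mbatha is treated as also owning Mina Mbatha's interest in Pinebrook Realty LP, giving 69% + 9% = 78%.
By sibling attribution (R2), Rosa Mbatha is treated as also owning Mina Mbatha's interest in Harbor Energy Co, giving 66% + 34% = 100%.
Chain via Pinebrook Realty LP → Halcyon Media Ltd (R1): 78% × 11% × 11% = 0.9438% of Cobalt Group plc.
Chain via Ironwood Shipping BV → Northgate Holdings Ltd (R1): 45% × 49% × 13% = 2.8665% of Cobalt Group plc.
Chain via Harbor Energy Co. → Slate Partners LP (R1): 100% × 58% × 32% = 18.56% of Cobalt Group plc.
Aggregating (R3): 0.9438% + 2.8665% + 18.56% = 22.3703%.
22.3703% exceeds the 10% threshold by 12.3703 percentage points.

12.3703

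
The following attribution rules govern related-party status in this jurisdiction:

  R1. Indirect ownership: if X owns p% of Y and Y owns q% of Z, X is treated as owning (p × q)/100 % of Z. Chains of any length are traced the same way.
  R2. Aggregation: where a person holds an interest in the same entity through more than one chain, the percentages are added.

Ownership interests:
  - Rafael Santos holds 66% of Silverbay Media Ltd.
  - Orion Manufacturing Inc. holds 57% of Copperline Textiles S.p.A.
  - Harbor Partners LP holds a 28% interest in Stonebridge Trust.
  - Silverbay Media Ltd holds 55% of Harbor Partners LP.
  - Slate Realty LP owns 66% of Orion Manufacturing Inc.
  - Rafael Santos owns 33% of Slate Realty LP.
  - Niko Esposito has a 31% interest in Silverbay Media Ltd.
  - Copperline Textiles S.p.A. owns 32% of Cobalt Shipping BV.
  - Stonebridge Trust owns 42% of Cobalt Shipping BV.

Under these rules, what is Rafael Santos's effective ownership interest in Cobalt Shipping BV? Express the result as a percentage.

8.241552%

Chain via Silverbay Media Ltd → Harbor Partners LP → Stonebridge Trust (R1): 66% × 55% × 28% × 42% = 4.26888% of Cobalt Shipping BV.
Chain via Slate Realty LP → Orion Manufacturing Inc. → Copperline Textiles S.p.A. (R1): 33% × 66% × 57% × 32% = 3.972672% of Cobalt Shipping BV.
Aggregating (R2): 4.26888% + 3.972672% = 8.241552%.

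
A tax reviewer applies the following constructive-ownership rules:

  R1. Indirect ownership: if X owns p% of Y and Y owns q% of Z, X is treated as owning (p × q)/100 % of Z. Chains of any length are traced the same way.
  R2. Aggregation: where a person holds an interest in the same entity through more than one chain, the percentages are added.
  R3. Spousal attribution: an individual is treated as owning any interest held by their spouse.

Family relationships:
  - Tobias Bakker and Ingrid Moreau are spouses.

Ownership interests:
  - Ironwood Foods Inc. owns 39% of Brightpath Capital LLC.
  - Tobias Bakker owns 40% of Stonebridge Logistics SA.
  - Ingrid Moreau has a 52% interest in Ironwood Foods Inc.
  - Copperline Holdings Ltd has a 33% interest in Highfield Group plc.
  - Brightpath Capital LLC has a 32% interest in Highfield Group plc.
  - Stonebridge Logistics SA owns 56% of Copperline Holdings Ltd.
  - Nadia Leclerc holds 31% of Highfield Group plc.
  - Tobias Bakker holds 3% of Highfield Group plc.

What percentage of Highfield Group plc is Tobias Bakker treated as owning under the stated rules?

By spousal attribution (R3), Tobias Bakker is treated as owning Ingrid Moreau's 52% interest in Ironwood Foods Inc.
Chain via Stonebridge Logistics SA → Copperline Holdings Ltd (R1): 40% × 56% × 33% = 7.392% of Highfield Group plc.
Direct interest in Highfield Group plc: 3%.
Chain via Ironwood Foods Inc. → Brightpath Capital LLC (R1): 52% × 39% × 32% = 6.4896% of Highfield Group plc.
Aggregating (R2): 7.392% + 3% + 6.4896% = 16.8816%.

16.8816%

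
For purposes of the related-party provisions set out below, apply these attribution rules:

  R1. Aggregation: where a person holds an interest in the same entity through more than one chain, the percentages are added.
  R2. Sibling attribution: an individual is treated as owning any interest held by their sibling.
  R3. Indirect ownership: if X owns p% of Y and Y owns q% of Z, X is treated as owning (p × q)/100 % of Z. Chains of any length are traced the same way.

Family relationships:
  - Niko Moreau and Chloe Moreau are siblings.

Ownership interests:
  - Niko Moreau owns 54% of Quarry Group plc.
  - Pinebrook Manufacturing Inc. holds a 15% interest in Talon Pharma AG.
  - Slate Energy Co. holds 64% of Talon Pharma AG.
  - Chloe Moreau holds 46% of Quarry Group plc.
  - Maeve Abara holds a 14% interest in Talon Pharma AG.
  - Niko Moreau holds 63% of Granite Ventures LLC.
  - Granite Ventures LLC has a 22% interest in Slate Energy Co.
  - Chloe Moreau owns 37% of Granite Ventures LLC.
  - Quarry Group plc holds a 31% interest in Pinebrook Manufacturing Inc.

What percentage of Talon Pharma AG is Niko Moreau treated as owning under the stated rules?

By sibling attribution (R2), Niko Moreau is treated as also owning Chloe Moreau's interest in Quarry Group plc, giving 54% + 46% = 100%.
By sibling attribution (R2), Niko Moreau is treated as also owning Chloe Moreau's interest in Granite Ventures LLC, giving 63% + 37% = 100%.
Chain via Quarry Group plc → Pinebrook Manufacturing Inc. (R3): 100% × 31% × 15% = 4.65% of Talon Pharma AG.
Chain via Granite Ventures LLC → Slate Energy Co. (R3): 100% × 22% × 64% = 14.08% of Talon Pharma AG.
Aggregating (R1): 4.65% + 14.08% = 18.73%.

18.73%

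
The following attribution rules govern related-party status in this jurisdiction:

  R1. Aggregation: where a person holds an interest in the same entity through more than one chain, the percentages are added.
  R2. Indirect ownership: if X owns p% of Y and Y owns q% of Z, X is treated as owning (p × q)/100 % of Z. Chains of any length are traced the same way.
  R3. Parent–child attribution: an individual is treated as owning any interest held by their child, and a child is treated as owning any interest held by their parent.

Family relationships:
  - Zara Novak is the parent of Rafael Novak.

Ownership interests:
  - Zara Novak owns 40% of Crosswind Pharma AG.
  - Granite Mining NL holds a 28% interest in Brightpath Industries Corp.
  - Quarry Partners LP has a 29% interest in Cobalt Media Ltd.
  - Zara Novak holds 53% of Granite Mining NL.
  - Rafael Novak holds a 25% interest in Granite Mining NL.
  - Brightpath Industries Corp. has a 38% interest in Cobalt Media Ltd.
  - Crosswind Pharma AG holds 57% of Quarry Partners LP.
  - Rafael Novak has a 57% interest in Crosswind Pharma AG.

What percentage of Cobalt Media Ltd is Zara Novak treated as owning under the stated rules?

24.3333%

By parent–child attribution (R3), Zara Novak is treated as also owning Rafael Novak's interest in Granite Mining NL, giving 53% + 25% = 78%.
By parent–child attribution (R3), Zara Novak is treated as also owning Rafael Novak's interest in Crosswind Pharma AG, giving 40% + 57% = 97%.
Chain via Granite Mining NL → Brightpath Industries Corp. (R2): 78% × 28% × 38% = 8.2992% of Cobalt Media Ltd.
Chain via Crosswind Pharma AG → Quarry Partners LP (R2): 97% × 57% × 29% = 16.0341% of Cobalt Media Ltd.
Aggregating (R1): 8.2992% + 16.0341% = 24.3333%.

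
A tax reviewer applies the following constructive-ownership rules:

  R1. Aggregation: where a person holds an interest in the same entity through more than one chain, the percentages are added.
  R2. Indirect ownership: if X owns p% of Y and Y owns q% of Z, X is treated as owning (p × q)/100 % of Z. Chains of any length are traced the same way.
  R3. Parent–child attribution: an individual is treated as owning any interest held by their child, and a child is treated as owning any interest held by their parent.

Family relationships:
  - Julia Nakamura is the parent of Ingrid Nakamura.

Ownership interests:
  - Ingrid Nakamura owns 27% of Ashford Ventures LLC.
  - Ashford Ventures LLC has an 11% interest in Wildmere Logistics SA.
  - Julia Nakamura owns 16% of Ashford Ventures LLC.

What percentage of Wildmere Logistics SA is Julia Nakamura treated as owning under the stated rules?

4.73%

By parent–child attribution (R3), Julia Nakamura is treated as also owning Ingrid Nakamura's interest in Ashford Ventures LLC, giving 16% + 27% = 43%.
Chain via Ashford Ventures LLC (R2): 43% × 11% = 4.73% of Wildmere Logistics SA.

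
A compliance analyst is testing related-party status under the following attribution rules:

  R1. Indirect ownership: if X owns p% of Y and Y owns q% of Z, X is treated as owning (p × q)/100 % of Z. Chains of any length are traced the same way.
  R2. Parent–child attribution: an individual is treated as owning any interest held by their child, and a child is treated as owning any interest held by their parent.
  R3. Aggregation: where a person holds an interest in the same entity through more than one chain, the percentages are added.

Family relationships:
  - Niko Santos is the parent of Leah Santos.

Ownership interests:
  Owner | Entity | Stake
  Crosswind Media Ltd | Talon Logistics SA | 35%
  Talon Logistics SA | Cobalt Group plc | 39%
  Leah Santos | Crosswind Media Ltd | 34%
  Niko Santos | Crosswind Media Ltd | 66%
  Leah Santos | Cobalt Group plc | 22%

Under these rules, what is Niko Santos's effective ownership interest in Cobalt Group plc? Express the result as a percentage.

35.65%

By parent–child attribution (R2), Niko Santos is treated as also owning Leah Santos's interest in Crosswind Media Ltd, giving 66% + 34% = 100%.
By parent–child attribution (R2), Niko Santos is treated as owning Leah Santos's 22% interest in Cobalt Group plc.
Chain via Crosswind Media Ltd → Talon Logistics SA (R1): 100% × 35% × 39% = 13.65% of Cobalt Group plc.
Direct interest in Cobalt Group plc: 22%.
Aggregating (R3): 13.65% + 22% = 35.65%.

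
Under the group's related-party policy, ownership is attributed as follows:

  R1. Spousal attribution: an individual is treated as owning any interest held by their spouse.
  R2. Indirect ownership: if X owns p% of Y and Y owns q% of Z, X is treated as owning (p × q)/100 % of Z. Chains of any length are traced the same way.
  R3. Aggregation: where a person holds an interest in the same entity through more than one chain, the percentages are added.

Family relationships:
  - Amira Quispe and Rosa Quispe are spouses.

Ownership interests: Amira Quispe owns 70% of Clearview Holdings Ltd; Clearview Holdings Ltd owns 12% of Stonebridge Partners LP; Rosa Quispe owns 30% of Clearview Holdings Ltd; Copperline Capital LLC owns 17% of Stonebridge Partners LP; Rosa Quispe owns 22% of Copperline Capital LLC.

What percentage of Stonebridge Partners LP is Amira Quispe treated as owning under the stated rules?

15.74%

By spousal attribution (R1), Amira Quispe is treated as also owning Rosa Quispe's interest in Clearview Holdings Ltd, giving 70% + 30% = 100%.
By spousal attribution (R1), Amira Quispe is treated as owning Rosa Quispe's 22% interest in Copperline Capital LLC.
Chain via Clearview Holdings Ltd (R2): 100% × 12% = 12% of Stonebridge Partners LP.
Chain via Copperline Capital LLC (R2): 22% × 17% = 3.74% of Stonebridge Partners LP.
Aggregating (R3): 12% + 3.74% = 15.74%.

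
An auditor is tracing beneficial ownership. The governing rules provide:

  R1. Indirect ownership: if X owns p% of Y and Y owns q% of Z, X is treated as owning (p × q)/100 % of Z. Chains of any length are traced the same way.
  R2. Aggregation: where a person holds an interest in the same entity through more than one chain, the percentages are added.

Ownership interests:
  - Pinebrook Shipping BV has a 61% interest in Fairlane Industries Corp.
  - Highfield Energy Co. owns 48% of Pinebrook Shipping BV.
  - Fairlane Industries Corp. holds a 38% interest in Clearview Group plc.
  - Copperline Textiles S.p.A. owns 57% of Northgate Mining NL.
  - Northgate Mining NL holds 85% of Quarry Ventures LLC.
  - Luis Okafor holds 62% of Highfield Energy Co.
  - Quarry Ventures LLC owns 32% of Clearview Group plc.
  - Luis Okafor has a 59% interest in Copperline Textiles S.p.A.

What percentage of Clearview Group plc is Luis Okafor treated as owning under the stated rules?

Chain via Copperline Textiles S.p.A. → Northgate Mining NL → Quarry Ventures LLC (R1): 59% × 57% × 85% × 32% = 9.14736% of Clearview Group plc.
Chain via Highfield Energy Co. → Pinebrook Shipping BV → Fairlane Industries Corp. (R1): 62% × 48% × 61% × 38% = 6.898368% of Clearview Group plc.
Aggregating (R2): 9.14736% + 6.898368% = 16.045728%.

16.045728%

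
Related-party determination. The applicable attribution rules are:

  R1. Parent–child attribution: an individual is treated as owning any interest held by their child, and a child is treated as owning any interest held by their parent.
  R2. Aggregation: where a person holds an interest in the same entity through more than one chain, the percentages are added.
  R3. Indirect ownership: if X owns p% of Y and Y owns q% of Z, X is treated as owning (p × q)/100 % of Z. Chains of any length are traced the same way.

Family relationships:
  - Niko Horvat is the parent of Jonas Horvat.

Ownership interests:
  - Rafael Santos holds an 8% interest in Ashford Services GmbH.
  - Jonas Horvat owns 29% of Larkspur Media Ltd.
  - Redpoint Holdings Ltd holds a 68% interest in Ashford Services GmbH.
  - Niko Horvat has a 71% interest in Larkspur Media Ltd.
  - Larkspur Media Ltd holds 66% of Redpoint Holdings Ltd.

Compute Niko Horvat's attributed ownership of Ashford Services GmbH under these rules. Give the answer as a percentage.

44.88%

By parent–child attribution (R1), Niko Horvat is treated as also owning Jonas Horvat's interest in Larkspur Media Ltd, giving 71% + 29% = 100%.
Chain via Larkspur Media Ltd → Redpoint Holdings Ltd (R3): 100% × 66% × 68% = 44.88% of Ashford Services GmbH.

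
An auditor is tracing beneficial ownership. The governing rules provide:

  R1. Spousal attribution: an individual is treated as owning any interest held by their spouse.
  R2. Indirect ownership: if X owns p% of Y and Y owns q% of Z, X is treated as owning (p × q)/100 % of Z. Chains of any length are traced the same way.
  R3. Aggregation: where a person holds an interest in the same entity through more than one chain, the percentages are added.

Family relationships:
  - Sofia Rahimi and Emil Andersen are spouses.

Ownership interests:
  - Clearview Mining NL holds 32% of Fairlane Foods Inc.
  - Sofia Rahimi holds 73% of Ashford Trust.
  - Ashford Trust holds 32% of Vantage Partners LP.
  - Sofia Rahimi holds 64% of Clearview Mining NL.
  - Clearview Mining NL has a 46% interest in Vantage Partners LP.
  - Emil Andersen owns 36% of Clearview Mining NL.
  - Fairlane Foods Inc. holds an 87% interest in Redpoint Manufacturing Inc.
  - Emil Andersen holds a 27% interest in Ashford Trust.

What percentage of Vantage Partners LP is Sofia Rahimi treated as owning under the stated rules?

78%

By spousal attribution (R1), Sofia Rahimi is treated as also owning Emil Andersen's interest in Clearview Mining NL, giving 64% + 36% = 100%.
By spousal attribution (R1), Sofia Rahimi is treated as also owning Emil Andersen's interest in Ashford Trust, giving 73% + 27% = 100%.
Chain via Clearview Mining NL (R2): 100% × 46% = 46% of Vantage Partners LP.
Chain via Ashford Trust (R2): 100% × 32% = 32% of Vantage Partners LP.
Aggregating (R3): 46% + 32% = 78%.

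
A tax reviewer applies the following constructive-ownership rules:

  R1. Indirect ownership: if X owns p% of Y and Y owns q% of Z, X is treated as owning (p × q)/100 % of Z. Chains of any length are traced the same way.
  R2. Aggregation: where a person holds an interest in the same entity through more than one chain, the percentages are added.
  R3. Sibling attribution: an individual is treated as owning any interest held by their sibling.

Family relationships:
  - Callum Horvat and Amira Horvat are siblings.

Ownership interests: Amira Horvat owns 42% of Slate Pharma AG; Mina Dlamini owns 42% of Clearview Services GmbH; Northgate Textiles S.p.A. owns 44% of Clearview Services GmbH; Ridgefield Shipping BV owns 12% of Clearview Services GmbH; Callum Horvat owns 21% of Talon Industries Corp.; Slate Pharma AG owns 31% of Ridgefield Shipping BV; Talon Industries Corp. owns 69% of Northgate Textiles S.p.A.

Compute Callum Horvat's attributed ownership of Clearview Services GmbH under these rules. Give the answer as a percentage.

By sibling attribution (R3), Callum Horvat is treated as owning Amira Horvat's 42% interest in Slate Pharma AG.
Chain via Talon Industries Corp. → Northgate Textiles S.p.A. (R1): 21% × 69% × 44% = 6.3756% of Clearview Services GmbH.
Chain via Slate Pharma AG → Ridgefield Shipping BV (R1): 42% × 31% × 12% = 1.5624% of Clearview Services GmbH.
Aggregating (R2): 6.3756% + 1.5624% = 7.938%.

7.938%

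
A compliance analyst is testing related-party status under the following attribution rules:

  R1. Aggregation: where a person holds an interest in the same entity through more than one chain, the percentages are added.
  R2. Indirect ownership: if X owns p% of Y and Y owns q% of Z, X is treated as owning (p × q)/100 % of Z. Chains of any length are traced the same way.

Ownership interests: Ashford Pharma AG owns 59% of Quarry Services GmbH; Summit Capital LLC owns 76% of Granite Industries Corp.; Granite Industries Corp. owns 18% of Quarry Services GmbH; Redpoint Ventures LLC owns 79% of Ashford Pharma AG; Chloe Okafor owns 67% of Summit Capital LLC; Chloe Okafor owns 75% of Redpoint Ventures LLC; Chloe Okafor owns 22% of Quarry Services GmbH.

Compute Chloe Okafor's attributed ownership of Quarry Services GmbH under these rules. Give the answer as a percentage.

66.1231%

Chain via Summit Capital LLC → Granite Industries Corp. (R2): 67% × 76% × 18% = 9.1656% of Quarry Services GmbH.
Chain via Redpoint Ventures LLC → Ashford Pharma AG (R2): 75% × 79% × 59% = 34.9575% of Quarry Services GmbH.
Direct interest in Quarry Services GmbH: 22%.
Aggregating (R1): 9.1656% + 34.9575% + 22% = 66.1231%.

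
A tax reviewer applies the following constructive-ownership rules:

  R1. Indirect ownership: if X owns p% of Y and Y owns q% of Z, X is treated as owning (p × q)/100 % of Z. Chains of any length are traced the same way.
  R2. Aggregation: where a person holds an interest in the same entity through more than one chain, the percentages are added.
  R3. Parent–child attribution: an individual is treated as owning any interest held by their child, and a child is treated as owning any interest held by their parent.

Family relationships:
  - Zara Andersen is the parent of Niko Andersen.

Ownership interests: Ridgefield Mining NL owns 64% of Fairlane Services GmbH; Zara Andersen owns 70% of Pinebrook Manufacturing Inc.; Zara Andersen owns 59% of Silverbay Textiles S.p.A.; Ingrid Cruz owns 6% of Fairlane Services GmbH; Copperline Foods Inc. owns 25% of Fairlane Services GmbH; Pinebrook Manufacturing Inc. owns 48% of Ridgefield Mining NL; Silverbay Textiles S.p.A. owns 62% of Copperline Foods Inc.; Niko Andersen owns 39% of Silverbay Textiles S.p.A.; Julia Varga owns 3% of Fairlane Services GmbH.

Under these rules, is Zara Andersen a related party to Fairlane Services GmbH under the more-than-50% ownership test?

By parent–child attribution (R3), Zara Andersen is treated as also owning Niko Andersen's interest in Silverbay Textiles S.p.A, giving 59% + 39% = 98%.
Chain via Silverbay Textiles S.p.A. → Copperline Foods Inc. (R1): 98% × 62% × 25% = 15.19% of Fairlane Services GmbH.
Chain via Pinebrook Manufacturing Inc. → Ridgefield Mining NL (R1): 70% × 48% × 64% = 21.504% of Fairlane Services GmbH.
Aggregating (R2): 15.19% + 21.504% = 36.694%.
36.694% does not exceed the 50% threshold, so Zara is not a related party to Fairlane Services GmbH.

No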